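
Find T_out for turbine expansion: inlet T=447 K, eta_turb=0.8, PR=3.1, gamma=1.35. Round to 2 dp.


T_out = T_in * (1 - eta * (1 - PR^(-(gamma-1)/gamma)))
Exponent = -(1.35-1)/1.35 = -0.25925926
PR^exp = 3.1^(-0.25925926) = 0.74577862
Factor = 1 - 0.8*(1 - 0.74577862) = 0.79662290
T_out = 447 * 0.79662290 = 356.09 K


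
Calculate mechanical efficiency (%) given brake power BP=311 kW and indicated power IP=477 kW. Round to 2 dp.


eta_mech = (BP / IP) * 100
Ratio = 311 / 477 = 0.6520
eta_mech = 0.6520 * 100 = 65.20%


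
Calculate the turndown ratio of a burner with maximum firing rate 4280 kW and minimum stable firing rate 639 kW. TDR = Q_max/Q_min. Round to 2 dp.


TDR = Q_max / Q_min
TDR = 4280 / 639 = 6.70


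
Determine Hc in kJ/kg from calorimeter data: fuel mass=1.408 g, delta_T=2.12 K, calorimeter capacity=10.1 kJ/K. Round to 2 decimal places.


Hc = C_cal * delta_T / m_fuel
Q_released = 10.1 * 2.12 = 21.4120 kJ
m_fuel = 1.408 g = 1.408/1000 kg = 0.001408 kg
Hc = 21.4120 / 0.001408 = 15207.39 kJ/kg


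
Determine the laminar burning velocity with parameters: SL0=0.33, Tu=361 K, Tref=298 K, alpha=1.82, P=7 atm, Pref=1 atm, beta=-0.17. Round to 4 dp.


SL = SL0 * (Tu/Tref)^alpha * (P/Pref)^beta
T ratio = 361/298 = 1.21140940
(T ratio)^alpha = 1.21140940^1.82 = 1.417717
(P/Pref)^beta = 7^(-0.17) = 0.718345
SL = 0.33 * 1.417717 * 0.718345 = 0.3361 m/s


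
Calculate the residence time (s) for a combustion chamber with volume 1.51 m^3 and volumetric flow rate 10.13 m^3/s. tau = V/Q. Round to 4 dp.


tau = V / Q_flow
tau = 1.51 / 10.13 = 0.1491 s


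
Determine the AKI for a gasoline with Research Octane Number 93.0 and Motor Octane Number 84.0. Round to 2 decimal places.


AKI = (RON + MON) / 2
AKI = (93.0 + 84.0) / 2
AKI = 177.0 / 2 = 88.50


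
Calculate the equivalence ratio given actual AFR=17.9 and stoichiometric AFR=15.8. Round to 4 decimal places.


phi = AFR_stoich / AFR_actual
phi = 15.8 / 17.9 = 0.8827


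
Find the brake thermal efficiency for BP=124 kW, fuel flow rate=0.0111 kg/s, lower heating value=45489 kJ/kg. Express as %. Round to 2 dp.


eta_BTE = (BP / (mf * LHV)) * 100
Denominator = 0.0111 * 45489 = 504.9279 kW
eta_BTE = (124 / 504.9279) * 100 = 24.56%


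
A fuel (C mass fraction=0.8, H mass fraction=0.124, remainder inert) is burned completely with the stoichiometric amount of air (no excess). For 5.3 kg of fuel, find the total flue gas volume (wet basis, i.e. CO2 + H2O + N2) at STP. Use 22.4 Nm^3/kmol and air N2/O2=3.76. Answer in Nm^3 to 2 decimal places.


Per kg fuel: CO2 = (C/12 kmol)*22.4 = (0.8/12)*22.4 = 1.49333 Nm^3
Per kg fuel: H2O = (H/2 kmol)*22.4 = (0.124/2)*22.4 = 1.38880 Nm^3
O2 needed per kg fuel = C/12 + H/4 = 0.8/12 + 0.124/4 = 0.09766667 kmol
Per kg fuel: N2 = O2*3.76*22.4 = 0.09766667*3.76*22.4 = 8.22588 Nm^3
Total per kg = 1.49333 + 1.38880 + 8.22588 = 11.10801 Nm^3
Total = 11.10801 * 5.3 = 58.87 Nm^3


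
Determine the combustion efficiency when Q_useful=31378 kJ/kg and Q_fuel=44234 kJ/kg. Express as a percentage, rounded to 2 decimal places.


Efficiency = (Q_useful / Q_fuel) * 100
Efficiency = (31378 / 44234) * 100
Efficiency = 0.7094 * 100 = 70.94%


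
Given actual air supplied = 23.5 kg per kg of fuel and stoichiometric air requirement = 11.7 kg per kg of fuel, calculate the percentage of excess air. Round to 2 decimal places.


Excess air = actual - stoichiometric = 23.5 - 11.7 = 11.80 kg/kg fuel
Excess air % = (excess / stoich) * 100 = (11.80 / 11.7) * 100 = 100.85%


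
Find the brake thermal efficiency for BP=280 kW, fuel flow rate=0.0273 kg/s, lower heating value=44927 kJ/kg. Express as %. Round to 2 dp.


eta_BTE = (BP / (mf * LHV)) * 100
Denominator = 0.0273 * 44927 = 1226.5071 kW
eta_BTE = (280 / 1226.5071) * 100 = 22.83%


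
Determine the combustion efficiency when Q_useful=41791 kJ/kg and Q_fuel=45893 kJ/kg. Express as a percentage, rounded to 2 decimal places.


Efficiency = (Q_useful / Q_fuel) * 100
Efficiency = (41791 / 45893) * 100
Efficiency = 0.9106 * 100 = 91.06%


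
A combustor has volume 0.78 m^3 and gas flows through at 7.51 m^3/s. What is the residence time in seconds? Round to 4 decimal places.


tau = V / Q_flow
tau = 0.78 / 7.51 = 0.1039 s


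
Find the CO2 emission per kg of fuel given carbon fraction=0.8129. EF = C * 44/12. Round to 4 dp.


EF = C_frac * (M_CO2 / M_C)
EF = 0.8129 * (44/12)
EF = 0.8129 * 3.666667 = 2.9806 kg_CO2/kg_fuel


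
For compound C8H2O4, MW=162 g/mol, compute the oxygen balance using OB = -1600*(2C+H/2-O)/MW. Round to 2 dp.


OB = -1600 * (2C + H/2 - O) / MW
Inner = 2*8 + 2/2 - 4 = 13.00
OB = -1600 * 13.00 / 162 = -128.40%


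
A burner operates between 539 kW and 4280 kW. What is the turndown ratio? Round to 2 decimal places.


TDR = Q_max / Q_min
TDR = 4280 / 539 = 7.94


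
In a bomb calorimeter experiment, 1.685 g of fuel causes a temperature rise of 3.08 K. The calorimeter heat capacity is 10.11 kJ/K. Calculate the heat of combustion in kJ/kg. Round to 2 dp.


Hc = C_cal * delta_T / m_fuel
Q_released = 10.11 * 3.08 = 31.1388 kJ
m_fuel = 1.685 g = 1.685/1000 kg = 0.001685 kg
Hc = 31.1388 / 0.001685 = 18480.00 kJ/kg


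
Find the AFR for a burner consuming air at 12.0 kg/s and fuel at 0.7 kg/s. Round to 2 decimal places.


AFR = m_air / m_fuel
AFR = 12.0 / 0.7 = 17.14


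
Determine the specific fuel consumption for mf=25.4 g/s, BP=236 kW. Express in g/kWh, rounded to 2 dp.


SFC = (mf / BP) * 3600
Rate = 25.4 / 236 = 0.107627 g/(s*kW)
SFC = 0.107627 * 3600 = 387.46 g/kWh


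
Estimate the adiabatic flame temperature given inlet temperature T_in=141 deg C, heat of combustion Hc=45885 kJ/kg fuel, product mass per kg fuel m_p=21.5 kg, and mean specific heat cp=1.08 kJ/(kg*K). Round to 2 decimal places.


T_ad = T_in + Hc / (m_p * cp)
Denominator = 21.5 * 1.08 = 23.2200
Temperature rise = 45885 / 23.2200 = 1976.10 K
T_ad = 141 + 1976.10 = 2117.10 deg C


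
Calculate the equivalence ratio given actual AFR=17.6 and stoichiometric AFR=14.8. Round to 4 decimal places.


phi = AFR_stoich / AFR_actual
phi = 14.8 / 17.6 = 0.8409


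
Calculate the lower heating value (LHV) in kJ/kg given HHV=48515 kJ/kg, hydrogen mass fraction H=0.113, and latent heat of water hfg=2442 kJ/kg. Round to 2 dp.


LHV = HHV - hfg * 9 * H
Water correction = 2442 * 9 * 0.113 = 2483.514 kJ/kg
LHV = 48515 - 2483.514 = 46031.49 kJ/kg


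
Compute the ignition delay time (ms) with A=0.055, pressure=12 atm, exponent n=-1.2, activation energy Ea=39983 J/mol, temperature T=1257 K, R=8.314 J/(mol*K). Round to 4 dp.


tau = A * P^n * exp(Ea/(R*T))
P^n = 12^(-1.2) = 0.05069703
Ea/(R*T) = 39983/(8.314*1257) = 3.825869
exp(Ea/(R*T)) = 45.872640
tau = 0.055 * 0.05069703 * 45.872640 = 0.1279 ms


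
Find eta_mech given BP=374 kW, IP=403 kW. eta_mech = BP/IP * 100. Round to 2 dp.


eta_mech = (BP / IP) * 100
Ratio = 374 / 403 = 0.9280
eta_mech = 0.9280 * 100 = 92.80%


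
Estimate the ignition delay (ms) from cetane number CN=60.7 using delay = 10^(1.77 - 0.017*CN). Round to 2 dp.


delay = 10^(1.77 - 0.017*CN)
Exponent = 1.77 - 0.017*60.7 = 0.7381
delay = 10^0.7381 = 5.47 ms


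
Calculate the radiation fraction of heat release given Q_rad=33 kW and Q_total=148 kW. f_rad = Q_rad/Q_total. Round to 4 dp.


f_rad = Q_rad / Q_total
f_rad = 33 / 148 = 0.2230


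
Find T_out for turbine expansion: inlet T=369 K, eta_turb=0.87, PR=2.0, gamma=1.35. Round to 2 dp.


T_out = T_in * (1 - eta * (1 - PR^(-(gamma-1)/gamma)))
Exponent = -(1.35-1)/1.35 = -0.25925926
PR^exp = 2.0^(-0.25925926) = 0.83551680
Factor = 1 - 0.87*(1 - 0.83551680) = 0.85689962
T_out = 369 * 0.85689962 = 316.20 K


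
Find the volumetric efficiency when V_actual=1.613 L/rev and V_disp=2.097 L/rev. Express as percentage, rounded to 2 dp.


eta_v = (V_actual / V_disp) * 100
Ratio = 1.613 / 2.097 = 0.7692
eta_v = 0.7692 * 100 = 76.92%


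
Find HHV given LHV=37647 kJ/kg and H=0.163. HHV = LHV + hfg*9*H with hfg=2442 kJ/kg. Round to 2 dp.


HHV = LHV + hfg * 9 * H
Water addition = 2442 * 9 * 0.163 = 3582.414 kJ/kg
HHV = 37647 + 3582.414 = 41229.41 kJ/kg


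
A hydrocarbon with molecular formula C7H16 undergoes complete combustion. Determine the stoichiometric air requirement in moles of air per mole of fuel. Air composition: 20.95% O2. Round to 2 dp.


Balanced combustion: C7H16 + 11 O2 -> 7 CO2 + 8 H2O
O2 needed = C + H/4 = 7 + 16/4 = 11.00 moles
Air moles = O2 / 0.2095 = 11.00 / 0.2095 = 52.51 moles air


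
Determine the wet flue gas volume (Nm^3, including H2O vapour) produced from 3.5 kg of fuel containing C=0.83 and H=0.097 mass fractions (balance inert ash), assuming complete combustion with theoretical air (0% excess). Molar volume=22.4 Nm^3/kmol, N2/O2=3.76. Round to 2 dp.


Per kg fuel: CO2 = (C/12 kmol)*22.4 = (0.83/12)*22.4 = 1.54933 Nm^3
Per kg fuel: H2O = (H/2 kmol)*22.4 = (0.097/2)*22.4 = 1.08640 Nm^3
O2 needed per kg fuel = C/12 + H/4 = 0.83/12 + 0.097/4 = 0.09341667 kmol
Per kg fuel: N2 = O2*3.76*22.4 = 0.09341667*3.76*22.4 = 7.86793 Nm^3
Total per kg = 1.54933 + 1.08640 + 7.86793 = 10.50366 Nm^3
Total = 10.50366 * 3.5 = 36.76 Nm^3


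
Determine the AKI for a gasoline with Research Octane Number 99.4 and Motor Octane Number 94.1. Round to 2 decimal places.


AKI = (RON + MON) / 2
AKI = (99.4 + 94.1) / 2
AKI = 193.5 / 2 = 96.75


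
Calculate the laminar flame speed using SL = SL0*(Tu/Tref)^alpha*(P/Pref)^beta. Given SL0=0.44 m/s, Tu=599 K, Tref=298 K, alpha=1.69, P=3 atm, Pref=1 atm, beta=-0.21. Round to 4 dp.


SL = SL0 * (Tu/Tref)^alpha * (P/Pref)^beta
T ratio = 599/298 = 2.01006711
(T ratio)^alpha = 2.01006711^1.69 = 3.254062
(P/Pref)^beta = 3^(-0.21) = 0.793971
SL = 0.44 * 3.254062 * 0.793971 = 1.1368 m/s


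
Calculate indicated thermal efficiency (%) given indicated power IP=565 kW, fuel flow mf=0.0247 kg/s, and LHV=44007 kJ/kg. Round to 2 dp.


eta_ith = (IP / (mf * LHV)) * 100
Denominator = 0.0247 * 44007 = 1086.9729 kW
eta_ith = (565 / 1086.9729) * 100 = 51.98%


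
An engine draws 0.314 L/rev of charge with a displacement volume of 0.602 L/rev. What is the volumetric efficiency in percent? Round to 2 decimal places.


eta_v = (V_actual / V_disp) * 100
Ratio = 0.314 / 0.602 = 0.5216
eta_v = 0.5216 * 100 = 52.16%


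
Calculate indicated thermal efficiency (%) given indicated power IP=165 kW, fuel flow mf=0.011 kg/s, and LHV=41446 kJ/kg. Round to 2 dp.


eta_ith = (IP / (mf * LHV)) * 100
Denominator = 0.011 * 41446 = 455.9060 kW
eta_ith = (165 / 455.9060) * 100 = 36.19%


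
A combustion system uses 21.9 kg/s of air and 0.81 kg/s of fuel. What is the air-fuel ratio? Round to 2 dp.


AFR = m_air / m_fuel
AFR = 21.9 / 0.81 = 27.04


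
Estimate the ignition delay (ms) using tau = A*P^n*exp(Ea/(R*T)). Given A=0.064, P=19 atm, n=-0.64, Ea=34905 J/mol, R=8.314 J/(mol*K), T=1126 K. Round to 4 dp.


tau = A * P^n * exp(Ea/(R*T))
P^n = 19^(-0.64) = 0.15191396
Ea/(R*T) = 34905/(8.314*1126) = 3.728544
exp(Ea/(R*T)) = 41.618453
tau = 0.064 * 0.15191396 * 41.618453 = 0.4046 ms


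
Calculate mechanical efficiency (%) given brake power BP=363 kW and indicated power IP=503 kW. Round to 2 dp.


eta_mech = (BP / IP) * 100
Ratio = 363 / 503 = 0.7217
eta_mech = 0.7217 * 100 = 72.17%


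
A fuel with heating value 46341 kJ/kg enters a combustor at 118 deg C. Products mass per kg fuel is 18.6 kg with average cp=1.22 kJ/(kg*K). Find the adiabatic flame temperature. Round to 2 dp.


T_ad = T_in + Hc / (m_p * cp)
Denominator = 18.6 * 1.22 = 22.6920
Temperature rise = 46341 / 22.6920 = 2042.17 K
T_ad = 118 + 2042.17 = 2160.17 deg C


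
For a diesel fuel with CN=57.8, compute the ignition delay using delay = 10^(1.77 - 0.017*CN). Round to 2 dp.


delay = 10^(1.77 - 0.017*CN)
Exponent = 1.77 - 0.017*57.8 = 0.7874
delay = 10^0.7874 = 6.13 ms


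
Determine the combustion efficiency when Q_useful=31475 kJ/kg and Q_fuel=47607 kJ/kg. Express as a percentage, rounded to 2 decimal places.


Efficiency = (Q_useful / Q_fuel) * 100
Efficiency = (31475 / 47607) * 100
Efficiency = 0.6611 * 100 = 66.11%


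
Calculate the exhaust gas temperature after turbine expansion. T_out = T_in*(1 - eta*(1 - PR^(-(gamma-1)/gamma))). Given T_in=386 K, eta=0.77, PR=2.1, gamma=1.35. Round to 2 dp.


T_out = T_in * (1 - eta * (1 - PR^(-(gamma-1)/gamma)))
Exponent = -(1.35-1)/1.35 = -0.25925926
PR^exp = 2.1^(-0.25925926) = 0.82501466
Factor = 1 - 0.77*(1 - 0.82501466) = 0.86526129
T_out = 386 * 0.86526129 = 333.99 K


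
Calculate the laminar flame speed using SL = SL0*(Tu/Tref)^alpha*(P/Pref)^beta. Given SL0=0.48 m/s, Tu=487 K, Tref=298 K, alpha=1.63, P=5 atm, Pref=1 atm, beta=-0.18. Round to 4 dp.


SL = SL0 * (Tu/Tref)^alpha * (P/Pref)^beta
T ratio = 487/298 = 1.63422819
(T ratio)^alpha = 1.63422819^1.63 = 2.226895
(P/Pref)^beta = 5^(-0.18) = 0.748489
SL = 0.48 * 2.226895 * 0.748489 = 0.8001 m/s


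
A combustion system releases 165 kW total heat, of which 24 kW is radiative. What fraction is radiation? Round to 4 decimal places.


f_rad = Q_rad / Q_total
f_rad = 24 / 165 = 0.1455


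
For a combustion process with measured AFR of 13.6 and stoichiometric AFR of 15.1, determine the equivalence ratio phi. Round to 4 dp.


phi = AFR_stoich / AFR_actual
phi = 15.1 / 13.6 = 1.1103


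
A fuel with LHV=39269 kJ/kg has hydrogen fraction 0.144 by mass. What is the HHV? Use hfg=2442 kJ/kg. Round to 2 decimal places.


HHV = LHV + hfg * 9 * H
Water addition = 2442 * 9 * 0.144 = 3164.832 kJ/kg
HHV = 39269 + 3164.832 = 42433.83 kJ/kg


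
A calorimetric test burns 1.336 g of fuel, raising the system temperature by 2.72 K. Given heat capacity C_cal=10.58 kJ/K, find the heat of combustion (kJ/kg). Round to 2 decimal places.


Hc = C_cal * delta_T / m_fuel
Q_released = 10.58 * 2.72 = 28.7776 kJ
m_fuel = 1.336 g = 1.336/1000 kg = 0.001336 kg
Hc = 28.7776 / 0.001336 = 21540.12 kJ/kg


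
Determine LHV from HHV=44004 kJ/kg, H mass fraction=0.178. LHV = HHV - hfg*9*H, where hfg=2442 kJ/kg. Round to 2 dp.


LHV = HHV - hfg * 9 * H
Water correction = 2442 * 9 * 0.178 = 3912.084 kJ/kg
LHV = 44004 - 3912.084 = 40091.92 kJ/kg


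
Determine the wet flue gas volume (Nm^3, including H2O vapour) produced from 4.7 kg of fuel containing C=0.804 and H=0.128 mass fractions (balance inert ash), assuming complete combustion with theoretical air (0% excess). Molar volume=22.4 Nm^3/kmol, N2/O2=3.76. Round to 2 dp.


Per kg fuel: CO2 = (C/12 kmol)*22.4 = (0.804/12)*22.4 = 1.50080 Nm^3
Per kg fuel: H2O = (H/2 kmol)*22.4 = (0.128/2)*22.4 = 1.43360 Nm^3
O2 needed per kg fuel = C/12 + H/4 = 0.804/12 + 0.128/4 = 0.09900000 kmol
Per kg fuel: N2 = O2*3.76*22.4 = 0.09900000*3.76*22.4 = 8.33818 Nm^3
Total per kg = 1.50080 + 1.43360 + 8.33818 = 11.27258 Nm^3
Total = 11.27258 * 4.7 = 52.98 Nm^3


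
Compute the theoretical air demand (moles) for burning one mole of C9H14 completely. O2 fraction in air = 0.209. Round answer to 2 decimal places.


Balanced combustion: C9H14 + 12.5 O2 -> 9 CO2 + 7 H2O
O2 needed = C + H/4 = 9 + 14/4 = 12.50 moles
Air moles = O2 / 0.209 = 12.50 / 0.209 = 59.81 moles air


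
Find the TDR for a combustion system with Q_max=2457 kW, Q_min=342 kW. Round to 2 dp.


TDR = Q_max / Q_min
TDR = 2457 / 342 = 7.18


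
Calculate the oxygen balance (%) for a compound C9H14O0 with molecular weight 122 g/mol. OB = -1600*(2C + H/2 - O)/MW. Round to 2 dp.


OB = -1600 * (2C + H/2 - O) / MW
Inner = 2*9 + 14/2 - 0 = 25.00
OB = -1600 * 25.00 / 122 = -327.87%


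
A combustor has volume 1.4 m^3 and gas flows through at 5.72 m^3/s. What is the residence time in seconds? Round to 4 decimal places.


tau = V / Q_flow
tau = 1.4 / 5.72 = 0.2448 s


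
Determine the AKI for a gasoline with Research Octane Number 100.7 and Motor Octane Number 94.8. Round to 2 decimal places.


AKI = (RON + MON) / 2
AKI = (100.7 + 94.8) / 2
AKI = 195.5 / 2 = 97.75


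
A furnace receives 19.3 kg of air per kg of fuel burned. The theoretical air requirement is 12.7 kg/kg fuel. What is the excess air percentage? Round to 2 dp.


Excess air = actual - stoichiometric = 19.3 - 12.7 = 6.60 kg/kg fuel
Excess air % = (excess / stoich) * 100 = (6.60 / 12.7) * 100 = 51.97%


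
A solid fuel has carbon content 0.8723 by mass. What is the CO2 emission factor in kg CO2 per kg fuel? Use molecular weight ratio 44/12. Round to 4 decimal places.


EF = C_frac * (M_CO2 / M_C)
EF = 0.8723 * (44/12)
EF = 0.8723 * 3.666667 = 3.1984 kg_CO2/kg_fuel


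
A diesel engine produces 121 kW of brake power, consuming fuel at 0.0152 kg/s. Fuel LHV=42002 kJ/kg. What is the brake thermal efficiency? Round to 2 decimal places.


eta_BTE = (BP / (mf * LHV)) * 100
Denominator = 0.0152 * 42002 = 638.4304 kW
eta_BTE = (121 / 638.4304) * 100 = 18.95%


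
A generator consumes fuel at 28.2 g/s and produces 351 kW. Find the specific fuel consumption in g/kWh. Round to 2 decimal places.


SFC = (mf / BP) * 3600
Rate = 28.2 / 351 = 0.080342 g/(s*kW)
SFC = 0.080342 * 3600 = 289.23 g/kWh


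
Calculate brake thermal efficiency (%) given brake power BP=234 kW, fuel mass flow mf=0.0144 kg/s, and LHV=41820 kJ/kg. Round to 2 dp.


eta_BTE = (BP / (mf * LHV)) * 100
Denominator = 0.0144 * 41820 = 602.2080 kW
eta_BTE = (234 / 602.2080) * 100 = 38.86%


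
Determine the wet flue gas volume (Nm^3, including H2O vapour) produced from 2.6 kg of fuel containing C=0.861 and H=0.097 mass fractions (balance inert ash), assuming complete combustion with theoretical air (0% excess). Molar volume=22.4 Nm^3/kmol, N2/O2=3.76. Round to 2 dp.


Per kg fuel: CO2 = (C/12 kmol)*22.4 = (0.861/12)*22.4 = 1.60720 Nm^3
Per kg fuel: H2O = (H/2 kmol)*22.4 = (0.097/2)*22.4 = 1.08640 Nm^3
O2 needed per kg fuel = C/12 + H/4 = 0.861/12 + 0.097/4 = 0.09600000 kmol
Per kg fuel: N2 = O2*3.76*22.4 = 0.09600000*3.76*22.4 = 8.08550 Nm^3
Total per kg = 1.60720 + 1.08640 + 8.08550 = 10.77910 Nm^3
Total = 10.77910 * 2.6 = 28.03 Nm^3


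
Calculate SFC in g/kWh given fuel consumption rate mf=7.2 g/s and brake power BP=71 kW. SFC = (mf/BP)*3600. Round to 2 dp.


SFC = (mf / BP) * 3600
Rate = 7.2 / 71 = 0.101408 g/(s*kW)
SFC = 0.101408 * 3600 = 365.07 g/kWh


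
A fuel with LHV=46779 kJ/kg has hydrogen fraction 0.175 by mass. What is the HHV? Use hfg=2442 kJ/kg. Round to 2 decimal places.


HHV = LHV + hfg * 9 * H
Water addition = 2442 * 9 * 0.175 = 3846.150 kJ/kg
HHV = 46779 + 3846.150 = 50625.15 kJ/kg


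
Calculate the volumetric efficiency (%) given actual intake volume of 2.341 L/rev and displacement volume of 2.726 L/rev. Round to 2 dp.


eta_v = (V_actual / V_disp) * 100
Ratio = 2.341 / 2.726 = 0.8588
eta_v = 0.8588 * 100 = 85.88%


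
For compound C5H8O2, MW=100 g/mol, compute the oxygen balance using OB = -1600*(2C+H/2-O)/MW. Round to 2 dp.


OB = -1600 * (2C + H/2 - O) / MW
Inner = 2*5 + 8/2 - 2 = 12.00
OB = -1600 * 12.00 / 100 = -192.00%


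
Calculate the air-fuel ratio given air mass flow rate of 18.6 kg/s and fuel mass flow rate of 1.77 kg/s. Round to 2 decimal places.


AFR = m_air / m_fuel
AFR = 18.6 / 1.77 = 10.51


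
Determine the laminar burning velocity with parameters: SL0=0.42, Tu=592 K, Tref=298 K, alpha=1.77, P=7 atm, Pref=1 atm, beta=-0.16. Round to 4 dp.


SL = SL0 * (Tu/Tref)^alpha * (P/Pref)^beta
T ratio = 592/298 = 1.98657718
(T ratio)^alpha = 1.98657718^1.77 = 3.370130
(P/Pref)^beta = 7^(-0.16) = 0.732461
SL = 0.42 * 3.370130 * 0.732461 = 1.0368 m/s


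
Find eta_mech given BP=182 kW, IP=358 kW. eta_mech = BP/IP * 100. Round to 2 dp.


eta_mech = (BP / IP) * 100
Ratio = 182 / 358 = 0.5084
eta_mech = 0.5084 * 100 = 50.84%


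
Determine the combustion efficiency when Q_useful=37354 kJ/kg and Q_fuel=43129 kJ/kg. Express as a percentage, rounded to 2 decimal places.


Efficiency = (Q_useful / Q_fuel) * 100
Efficiency = (37354 / 43129) * 100
Efficiency = 0.8661 * 100 = 86.61%


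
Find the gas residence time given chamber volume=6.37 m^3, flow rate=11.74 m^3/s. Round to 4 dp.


tau = V / Q_flow
tau = 6.37 / 11.74 = 0.5426 s


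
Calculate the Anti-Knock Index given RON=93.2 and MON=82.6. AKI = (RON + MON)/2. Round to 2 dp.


AKI = (RON + MON) / 2
AKI = (93.2 + 82.6) / 2
AKI = 175.8 / 2 = 87.90


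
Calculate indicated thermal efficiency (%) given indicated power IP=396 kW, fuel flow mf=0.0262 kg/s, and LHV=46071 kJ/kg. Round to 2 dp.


eta_ith = (IP / (mf * LHV)) * 100
Denominator = 0.0262 * 46071 = 1207.0602 kW
eta_ith = (396 / 1207.0602) * 100 = 32.81%


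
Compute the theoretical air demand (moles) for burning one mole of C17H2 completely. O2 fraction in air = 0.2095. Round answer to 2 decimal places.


Balanced combustion: C17H2 + 17.5 O2 -> 17 CO2 + 1 H2O
O2 needed = C + H/4 = 17 + 2/4 = 17.50 moles
Air moles = O2 / 0.2095 = 17.50 / 0.2095 = 83.53 moles air


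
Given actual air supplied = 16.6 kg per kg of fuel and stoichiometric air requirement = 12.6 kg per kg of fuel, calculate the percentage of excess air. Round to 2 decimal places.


Excess air = actual - stoichiometric = 16.6 - 12.6 = 4.00 kg/kg fuel
Excess air % = (excess / stoich) * 100 = (4.00 / 12.6) * 100 = 31.75%


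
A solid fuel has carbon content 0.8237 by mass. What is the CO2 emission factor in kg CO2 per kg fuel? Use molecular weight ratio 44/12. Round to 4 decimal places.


EF = C_frac * (M_CO2 / M_C)
EF = 0.8237 * (44/12)
EF = 0.8237 * 3.666667 = 3.0202 kg_CO2/kg_fuel


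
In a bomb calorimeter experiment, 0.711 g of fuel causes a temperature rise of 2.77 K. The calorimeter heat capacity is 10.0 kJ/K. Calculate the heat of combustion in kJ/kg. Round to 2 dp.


Hc = C_cal * delta_T / m_fuel
Q_released = 10.0 * 2.77 = 27.7000 kJ
m_fuel = 0.711 g = 0.711/1000 kg = 0.000711 kg
Hc = 27.7000 / 0.000711 = 38959.21 kJ/kg


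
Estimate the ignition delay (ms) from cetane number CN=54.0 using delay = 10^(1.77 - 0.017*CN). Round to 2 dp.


delay = 10^(1.77 - 0.017*CN)
Exponent = 1.77 - 0.017*54.0 = 0.8520
delay = 10^0.8520 = 7.11 ms


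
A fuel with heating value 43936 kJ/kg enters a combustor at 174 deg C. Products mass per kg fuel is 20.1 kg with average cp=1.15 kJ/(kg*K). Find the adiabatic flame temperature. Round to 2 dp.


T_ad = T_in + Hc / (m_p * cp)
Denominator = 20.1 * 1.15 = 23.1150
Temperature rise = 43936 / 23.1150 = 1900.76 K
T_ad = 174 + 1900.76 = 2074.76 deg C


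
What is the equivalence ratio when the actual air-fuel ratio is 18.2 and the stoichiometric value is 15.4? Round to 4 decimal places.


phi = AFR_stoich / AFR_actual
phi = 15.4 / 18.2 = 0.8462


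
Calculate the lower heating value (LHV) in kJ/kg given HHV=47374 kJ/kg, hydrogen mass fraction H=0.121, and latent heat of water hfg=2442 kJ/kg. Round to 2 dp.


LHV = HHV - hfg * 9 * H
Water correction = 2442 * 9 * 0.121 = 2659.338 kJ/kg
LHV = 47374 - 2659.338 = 44714.66 kJ/kg


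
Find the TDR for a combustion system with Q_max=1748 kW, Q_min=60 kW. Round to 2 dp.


TDR = Q_max / Q_min
TDR = 1748 / 60 = 29.13


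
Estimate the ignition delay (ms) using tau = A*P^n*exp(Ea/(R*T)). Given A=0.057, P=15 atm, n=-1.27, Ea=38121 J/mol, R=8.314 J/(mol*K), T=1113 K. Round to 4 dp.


tau = A * P^n * exp(Ea/(R*T))
P^n = 15^(-1.27) = 0.03208959
Ea/(R*T) = 38121/(8.314*1113) = 4.119638
exp(Ea/(R*T)) = 61.536988
tau = 0.057 * 0.03208959 * 61.536988 = 0.1126 ms


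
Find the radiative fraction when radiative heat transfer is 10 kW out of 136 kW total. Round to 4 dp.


f_rad = Q_rad / Q_total
f_rad = 10 / 136 = 0.0735


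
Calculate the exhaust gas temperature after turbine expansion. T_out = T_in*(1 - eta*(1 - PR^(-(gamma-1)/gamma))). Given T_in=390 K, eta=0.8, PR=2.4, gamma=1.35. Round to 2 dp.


T_out = T_in * (1 - eta * (1 - PR^(-(gamma-1)/gamma)))
Exponent = -(1.35-1)/1.35 = -0.25925926
PR^exp = 2.4^(-0.25925926) = 0.79694200
Factor = 1 - 0.8*(1 - 0.79694200) = 0.83755360
T_out = 390 * 0.83755360 = 326.65 K


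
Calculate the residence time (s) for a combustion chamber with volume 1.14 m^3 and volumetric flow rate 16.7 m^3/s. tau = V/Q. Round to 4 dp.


tau = V / Q_flow
tau = 1.14 / 16.7 = 0.0683 s


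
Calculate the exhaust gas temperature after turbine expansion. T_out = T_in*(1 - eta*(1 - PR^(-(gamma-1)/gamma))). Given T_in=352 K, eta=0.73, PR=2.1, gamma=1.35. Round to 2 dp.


T_out = T_in * (1 - eta * (1 - PR^(-(gamma-1)/gamma)))
Exponent = -(1.35-1)/1.35 = -0.25925926
PR^exp = 2.1^(-0.25925926) = 0.82501466
Factor = 1 - 0.73*(1 - 0.82501466) = 0.87226070
T_out = 352 * 0.87226070 = 307.04 K


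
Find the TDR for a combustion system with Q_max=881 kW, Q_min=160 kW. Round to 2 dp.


TDR = Q_max / Q_min
TDR = 881 / 160 = 5.51


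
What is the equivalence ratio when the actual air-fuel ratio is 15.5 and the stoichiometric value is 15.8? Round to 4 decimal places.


phi = AFR_stoich / AFR_actual
phi = 15.8 / 15.5 = 1.0194


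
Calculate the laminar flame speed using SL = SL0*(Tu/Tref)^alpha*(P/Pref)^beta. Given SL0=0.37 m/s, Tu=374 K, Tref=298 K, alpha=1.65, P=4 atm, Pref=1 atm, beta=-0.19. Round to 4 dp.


SL = SL0 * (Tu/Tref)^alpha * (P/Pref)^beta
T ratio = 374/298 = 1.25503356
(T ratio)^alpha = 1.25503356^1.65 = 1.454726
(P/Pref)^beta = 4^(-0.19) = 0.768438
SL = 0.37 * 1.454726 * 0.768438 = 0.4136 m/s


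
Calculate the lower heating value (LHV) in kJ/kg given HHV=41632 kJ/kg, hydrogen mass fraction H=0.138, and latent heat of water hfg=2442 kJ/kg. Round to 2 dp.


LHV = HHV - hfg * 9 * H
Water correction = 2442 * 9 * 0.138 = 3032.964 kJ/kg
LHV = 41632 - 3032.964 = 38599.04 kJ/kg


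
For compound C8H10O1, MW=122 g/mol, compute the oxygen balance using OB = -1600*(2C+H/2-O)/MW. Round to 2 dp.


OB = -1600 * (2C + H/2 - O) / MW
Inner = 2*8 + 10/2 - 1 = 20.00
OB = -1600 * 20.00 / 122 = -262.30%


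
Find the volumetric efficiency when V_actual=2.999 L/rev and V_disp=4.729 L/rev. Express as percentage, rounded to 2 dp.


eta_v = (V_actual / V_disp) * 100
Ratio = 2.999 / 4.729 = 0.6342
eta_v = 0.6342 * 100 = 63.42%


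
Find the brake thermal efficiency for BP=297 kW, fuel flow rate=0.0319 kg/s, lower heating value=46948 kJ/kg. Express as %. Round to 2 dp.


eta_BTE = (BP / (mf * LHV)) * 100
Denominator = 0.0319 * 46948 = 1497.6412 kW
eta_BTE = (297 / 1497.6412) * 100 = 19.83%


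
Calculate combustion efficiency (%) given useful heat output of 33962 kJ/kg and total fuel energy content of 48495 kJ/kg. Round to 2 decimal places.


Efficiency = (Q_useful / Q_fuel) * 100
Efficiency = (33962 / 48495) * 100
Efficiency = 0.7003 * 100 = 70.03%


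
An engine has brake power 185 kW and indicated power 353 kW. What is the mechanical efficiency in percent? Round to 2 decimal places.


eta_mech = (BP / IP) * 100
Ratio = 185 / 353 = 0.5241
eta_mech = 0.5241 * 100 = 52.41%


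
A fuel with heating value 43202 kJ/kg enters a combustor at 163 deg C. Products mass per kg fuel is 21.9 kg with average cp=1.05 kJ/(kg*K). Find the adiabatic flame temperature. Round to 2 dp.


T_ad = T_in + Hc / (m_p * cp)
Denominator = 21.9 * 1.05 = 22.9950
Temperature rise = 43202 / 22.9950 = 1878.76 K
T_ad = 163 + 1878.76 = 2041.76 deg C


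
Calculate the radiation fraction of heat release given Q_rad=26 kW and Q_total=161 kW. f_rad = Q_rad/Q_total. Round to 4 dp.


f_rad = Q_rad / Q_total
f_rad = 26 / 161 = 0.1615


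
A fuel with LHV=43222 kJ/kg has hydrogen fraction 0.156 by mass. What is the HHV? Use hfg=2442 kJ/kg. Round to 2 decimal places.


HHV = LHV + hfg * 9 * H
Water addition = 2442 * 9 * 0.156 = 3428.568 kJ/kg
HHV = 43222 + 3428.568 = 46650.57 kJ/kg


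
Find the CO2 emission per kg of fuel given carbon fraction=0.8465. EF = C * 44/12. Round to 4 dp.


EF = C_frac * (M_CO2 / M_C)
EF = 0.8465 * (44/12)
EF = 0.8465 * 3.666667 = 3.1038 kg_CO2/kg_fuel


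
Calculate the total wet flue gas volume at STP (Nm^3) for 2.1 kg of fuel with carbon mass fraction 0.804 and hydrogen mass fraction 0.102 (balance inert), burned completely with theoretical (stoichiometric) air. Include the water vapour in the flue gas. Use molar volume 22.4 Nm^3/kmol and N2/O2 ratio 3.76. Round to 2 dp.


Per kg fuel: CO2 = (C/12 kmol)*22.4 = (0.804/12)*22.4 = 1.50080 Nm^3
Per kg fuel: H2O = (H/2 kmol)*22.4 = (0.102/2)*22.4 = 1.14240 Nm^3
O2 needed per kg fuel = C/12 + H/4 = 0.804/12 + 0.102/4 = 0.09250000 kmol
Per kg fuel: N2 = O2*3.76*22.4 = 0.09250000*3.76*22.4 = 7.79072 Nm^3
Total per kg = 1.50080 + 1.14240 + 7.79072 = 10.43392 Nm^3
Total = 10.43392 * 2.1 = 21.91 Nm^3


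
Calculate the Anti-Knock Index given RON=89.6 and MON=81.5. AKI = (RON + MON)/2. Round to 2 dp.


AKI = (RON + MON) / 2
AKI = (89.6 + 81.5) / 2
AKI = 171.1 / 2 = 85.55


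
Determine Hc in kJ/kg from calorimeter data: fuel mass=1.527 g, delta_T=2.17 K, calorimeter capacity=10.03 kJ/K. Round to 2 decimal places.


Hc = C_cal * delta_T / m_fuel
Q_released = 10.03 * 2.17 = 21.7651 kJ
m_fuel = 1.527 g = 1.527/1000 kg = 0.001527 kg
Hc = 21.7651 / 0.001527 = 14253.50 kJ/kg


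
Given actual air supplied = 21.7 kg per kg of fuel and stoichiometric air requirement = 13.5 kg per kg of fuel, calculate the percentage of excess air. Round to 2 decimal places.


Excess air = actual - stoichiometric = 21.7 - 13.5 = 8.20 kg/kg fuel
Excess air % = (excess / stoich) * 100 = (8.20 / 13.5) * 100 = 60.74%


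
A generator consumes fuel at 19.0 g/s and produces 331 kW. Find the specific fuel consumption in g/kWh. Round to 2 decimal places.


SFC = (mf / BP) * 3600
Rate = 19.0 / 331 = 0.057402 g/(s*kW)
SFC = 0.057402 * 3600 = 206.65 g/kWh


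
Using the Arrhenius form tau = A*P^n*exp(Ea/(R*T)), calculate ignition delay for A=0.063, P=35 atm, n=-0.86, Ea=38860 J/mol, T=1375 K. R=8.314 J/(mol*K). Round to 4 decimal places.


tau = A * P^n * exp(Ea/(R*T))
P^n = 35^(-0.86) = 0.04700039
Ea/(R*T) = 38860/(8.314*1375) = 3.399305
exp(Ea/(R*T)) = 29.943269
tau = 0.063 * 0.04700039 * 29.943269 = 0.0887 ms


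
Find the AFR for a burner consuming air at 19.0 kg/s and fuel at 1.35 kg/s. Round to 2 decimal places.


AFR = m_air / m_fuel
AFR = 19.0 / 1.35 = 14.07


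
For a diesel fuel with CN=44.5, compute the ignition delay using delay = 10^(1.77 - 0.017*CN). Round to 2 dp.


delay = 10^(1.77 - 0.017*CN)
Exponent = 1.77 - 0.017*44.5 = 1.0135
delay = 10^1.0135 = 10.32 ms


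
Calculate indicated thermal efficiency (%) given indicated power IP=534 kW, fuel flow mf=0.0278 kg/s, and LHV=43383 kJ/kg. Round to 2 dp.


eta_ith = (IP / (mf * LHV)) * 100
Denominator = 0.0278 * 43383 = 1206.0474 kW
eta_ith = (534 / 1206.0474) * 100 = 44.28%


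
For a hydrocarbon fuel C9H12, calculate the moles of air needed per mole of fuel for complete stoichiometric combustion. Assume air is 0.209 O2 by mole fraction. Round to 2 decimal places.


Balanced combustion: C9H12 + 12 O2 -> 9 CO2 + 6 H2O
O2 needed = C + H/4 = 9 + 12/4 = 12.00 moles
Air moles = O2 / 0.209 = 12.00 / 0.209 = 57.42 moles air


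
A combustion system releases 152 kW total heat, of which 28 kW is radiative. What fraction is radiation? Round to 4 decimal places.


f_rad = Q_rad / Q_total
f_rad = 28 / 152 = 0.1842


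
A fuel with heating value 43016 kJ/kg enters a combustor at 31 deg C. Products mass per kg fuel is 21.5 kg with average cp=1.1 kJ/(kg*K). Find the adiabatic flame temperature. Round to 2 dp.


T_ad = T_in + Hc / (m_p * cp)
Denominator = 21.5 * 1.1 = 23.6500
Temperature rise = 43016 / 23.6500 = 1818.86 K
T_ad = 31 + 1818.86 = 1849.86 deg C


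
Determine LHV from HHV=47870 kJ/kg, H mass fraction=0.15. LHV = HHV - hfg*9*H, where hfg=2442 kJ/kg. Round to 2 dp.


LHV = HHV - hfg * 9 * H
Water correction = 2442 * 9 * 0.15 = 3296.700 kJ/kg
LHV = 47870 - 3296.700 = 44573.30 kJ/kg


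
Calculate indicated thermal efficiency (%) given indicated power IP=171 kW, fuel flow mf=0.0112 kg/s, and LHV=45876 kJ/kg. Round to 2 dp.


eta_ith = (IP / (mf * LHV)) * 100
Denominator = 0.0112 * 45876 = 513.8112 kW
eta_ith = (171 / 513.8112) * 100 = 33.28%


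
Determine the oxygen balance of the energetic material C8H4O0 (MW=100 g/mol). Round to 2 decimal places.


OB = -1600 * (2C + H/2 - O) / MW
Inner = 2*8 + 4/2 - 0 = 18.00
OB = -1600 * 18.00 / 100 = -288.00%


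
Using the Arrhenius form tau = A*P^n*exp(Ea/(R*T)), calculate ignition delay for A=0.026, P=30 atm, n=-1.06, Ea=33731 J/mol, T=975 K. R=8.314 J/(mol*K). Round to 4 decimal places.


tau = A * P^n * exp(Ea/(R*T))
P^n = 30^(-1.06) = 0.02718013
Ea/(R*T) = 33731/(8.314*975) = 4.161162
exp(Ea/(R*T)) = 64.145991
tau = 0.026 * 0.02718013 * 64.145991 = 0.0453 ms


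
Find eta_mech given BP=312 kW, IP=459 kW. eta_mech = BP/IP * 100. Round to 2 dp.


eta_mech = (BP / IP) * 100
Ratio = 312 / 459 = 0.6797
eta_mech = 0.6797 * 100 = 67.97%


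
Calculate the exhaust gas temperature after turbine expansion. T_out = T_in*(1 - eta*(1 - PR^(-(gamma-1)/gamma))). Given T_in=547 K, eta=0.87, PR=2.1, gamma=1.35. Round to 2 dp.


T_out = T_in * (1 - eta * (1 - PR^(-(gamma-1)/gamma)))
Exponent = -(1.35-1)/1.35 = -0.25925926
PR^exp = 2.1^(-0.25925926) = 0.82501466
Factor = 1 - 0.87*(1 - 0.82501466) = 0.84776275
T_out = 547 * 0.84776275 = 463.73 K


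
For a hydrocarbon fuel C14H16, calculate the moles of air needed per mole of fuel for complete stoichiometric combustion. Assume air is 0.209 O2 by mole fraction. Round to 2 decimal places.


Balanced combustion: C14H16 + 18 O2 -> 14 CO2 + 8 H2O
O2 needed = C + H/4 = 14 + 16/4 = 18.00 moles
Air moles = O2 / 0.209 = 18.00 / 0.209 = 86.12 moles air


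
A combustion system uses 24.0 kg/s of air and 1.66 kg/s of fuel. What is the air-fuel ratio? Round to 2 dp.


AFR = m_air / m_fuel
AFR = 24.0 / 1.66 = 14.46


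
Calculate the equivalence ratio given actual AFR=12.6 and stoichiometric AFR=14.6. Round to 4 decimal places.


phi = AFR_stoich / AFR_actual
phi = 14.6 / 12.6 = 1.1587


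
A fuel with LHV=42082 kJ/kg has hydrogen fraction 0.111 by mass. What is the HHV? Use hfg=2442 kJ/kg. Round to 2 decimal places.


HHV = LHV + hfg * 9 * H
Water addition = 2442 * 9 * 0.111 = 2439.558 kJ/kg
HHV = 42082 + 2439.558 = 44521.56 kJ/kg


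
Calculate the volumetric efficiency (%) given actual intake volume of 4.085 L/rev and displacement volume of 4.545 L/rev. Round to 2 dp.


eta_v = (V_actual / V_disp) * 100
Ratio = 4.085 / 4.545 = 0.8988
eta_v = 0.8988 * 100 = 89.88%


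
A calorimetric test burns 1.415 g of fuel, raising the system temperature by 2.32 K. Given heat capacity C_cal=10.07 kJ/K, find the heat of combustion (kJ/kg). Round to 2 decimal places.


Hc = C_cal * delta_T / m_fuel
Q_released = 10.07 * 2.32 = 23.3624 kJ
m_fuel = 1.415 g = 1.415/1000 kg = 0.001415 kg
Hc = 23.3624 / 0.001415 = 16510.53 kJ/kg


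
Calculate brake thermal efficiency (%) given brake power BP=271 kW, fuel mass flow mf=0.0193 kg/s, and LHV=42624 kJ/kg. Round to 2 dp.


eta_BTE = (BP / (mf * LHV)) * 100
Denominator = 0.0193 * 42624 = 822.6432 kW
eta_BTE = (271 / 822.6432) * 100 = 32.94%


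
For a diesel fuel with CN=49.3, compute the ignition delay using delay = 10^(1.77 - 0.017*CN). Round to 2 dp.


delay = 10^(1.77 - 0.017*CN)
Exponent = 1.77 - 0.017*49.3 = 0.9319
delay = 10^0.9319 = 8.55 ms


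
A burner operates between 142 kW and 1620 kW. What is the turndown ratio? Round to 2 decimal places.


TDR = Q_max / Q_min
TDR = 1620 / 142 = 11.41


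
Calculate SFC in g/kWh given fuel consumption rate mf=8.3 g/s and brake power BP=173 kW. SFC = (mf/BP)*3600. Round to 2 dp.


SFC = (mf / BP) * 3600
Rate = 8.3 / 173 = 0.047977 g/(s*kW)
SFC = 0.047977 * 3600 = 172.72 g/kWh


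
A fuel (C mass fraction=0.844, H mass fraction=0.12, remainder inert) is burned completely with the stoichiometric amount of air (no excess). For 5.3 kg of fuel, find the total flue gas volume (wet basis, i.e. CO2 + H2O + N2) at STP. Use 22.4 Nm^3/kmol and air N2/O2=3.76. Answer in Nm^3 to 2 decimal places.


Per kg fuel: CO2 = (C/12 kmol)*22.4 = (0.844/12)*22.4 = 1.57547 Nm^3
Per kg fuel: H2O = (H/2 kmol)*22.4 = (0.12/2)*22.4 = 1.34400 Nm^3
O2 needed per kg fuel = C/12 + H/4 = 0.844/12 + 0.12/4 = 0.10033333 kmol
Per kg fuel: N2 = O2*3.76*22.4 = 0.10033333*3.76*22.4 = 8.45047 Nm^3
Total per kg = 1.57547 + 1.34400 + 8.45047 = 11.36994 Nm^3
Total = 11.36994 * 5.3 = 60.26 Nm^3


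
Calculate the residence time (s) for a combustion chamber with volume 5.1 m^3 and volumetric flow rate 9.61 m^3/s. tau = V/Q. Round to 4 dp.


tau = V / Q_flow
tau = 5.1 / 9.61 = 0.5307 s


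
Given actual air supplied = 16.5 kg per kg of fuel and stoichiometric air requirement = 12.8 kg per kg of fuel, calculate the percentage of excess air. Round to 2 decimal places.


Excess air = actual - stoichiometric = 16.5 - 12.8 = 3.70 kg/kg fuel
Excess air % = (excess / stoich) * 100 = (3.70 / 12.8) * 100 = 28.91%


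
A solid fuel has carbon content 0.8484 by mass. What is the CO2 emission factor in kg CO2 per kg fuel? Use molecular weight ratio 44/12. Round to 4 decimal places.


EF = C_frac * (M_CO2 / M_C)
EF = 0.8484 * (44/12)
EF = 0.8484 * 3.666667 = 3.1108 kg_CO2/kg_fuel


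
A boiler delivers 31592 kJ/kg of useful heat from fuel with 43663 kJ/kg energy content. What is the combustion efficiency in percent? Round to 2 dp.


Efficiency = (Q_useful / Q_fuel) * 100
Efficiency = (31592 / 43663) * 100
Efficiency = 0.7235 * 100 = 72.35%


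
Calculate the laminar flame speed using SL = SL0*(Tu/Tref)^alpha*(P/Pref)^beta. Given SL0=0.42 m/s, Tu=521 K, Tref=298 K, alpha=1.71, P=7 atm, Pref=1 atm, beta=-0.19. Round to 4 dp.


SL = SL0 * (Tu/Tref)^alpha * (P/Pref)^beta
T ratio = 521/298 = 1.74832215
(T ratio)^alpha = 1.74832215^1.71 = 2.599457
(P/Pref)^beta = 7^(-0.19) = 0.690926
SL = 0.42 * 2.599457 * 0.690926 = 0.7543 m/s


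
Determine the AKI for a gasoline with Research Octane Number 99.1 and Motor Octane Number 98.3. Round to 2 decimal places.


AKI = (RON + MON) / 2
AKI = (99.1 + 98.3) / 2
AKI = 197.4 / 2 = 98.70


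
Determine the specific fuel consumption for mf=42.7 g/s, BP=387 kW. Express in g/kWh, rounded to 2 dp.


SFC = (mf / BP) * 3600
Rate = 42.7 / 387 = 0.110336 g/(s*kW)
SFC = 0.110336 * 3600 = 397.21 g/kWh


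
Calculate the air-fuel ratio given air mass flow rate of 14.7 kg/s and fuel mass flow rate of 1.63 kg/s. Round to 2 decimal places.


AFR = m_air / m_fuel
AFR = 14.7 / 1.63 = 9.02


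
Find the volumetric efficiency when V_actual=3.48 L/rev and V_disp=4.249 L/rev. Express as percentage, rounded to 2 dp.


eta_v = (V_actual / V_disp) * 100
Ratio = 3.48 / 4.249 = 0.8190
eta_v = 0.8190 * 100 = 81.90%


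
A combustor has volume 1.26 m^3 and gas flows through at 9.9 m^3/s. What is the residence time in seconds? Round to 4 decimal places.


tau = V / Q_flow
tau = 1.26 / 9.9 = 0.1273 s


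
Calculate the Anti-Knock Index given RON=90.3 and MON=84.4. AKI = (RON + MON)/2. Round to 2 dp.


AKI = (RON + MON) / 2
AKI = (90.3 + 84.4) / 2
AKI = 174.7 / 2 = 87.35


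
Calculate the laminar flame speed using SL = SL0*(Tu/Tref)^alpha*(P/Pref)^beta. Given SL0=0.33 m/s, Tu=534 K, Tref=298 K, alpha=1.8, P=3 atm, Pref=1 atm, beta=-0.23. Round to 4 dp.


SL = SL0 * (Tu/Tref)^alpha * (P/Pref)^beta
T ratio = 534/298 = 1.79194631
(T ratio)^alpha = 1.79194631^1.8 = 2.857492
(P/Pref)^beta = 3^(-0.23) = 0.776716
SL = 0.33 * 2.857492 * 0.776716 = 0.7324 m/s


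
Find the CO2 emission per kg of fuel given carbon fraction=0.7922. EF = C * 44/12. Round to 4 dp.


EF = C_frac * (M_CO2 / M_C)
EF = 0.7922 * (44/12)
EF = 0.7922 * 3.666667 = 2.9047 kg_CO2/kg_fuel


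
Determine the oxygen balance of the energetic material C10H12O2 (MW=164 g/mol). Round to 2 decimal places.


OB = -1600 * (2C + H/2 - O) / MW
Inner = 2*10 + 12/2 - 2 = 24.00
OB = -1600 * 24.00 / 164 = -234.15%
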